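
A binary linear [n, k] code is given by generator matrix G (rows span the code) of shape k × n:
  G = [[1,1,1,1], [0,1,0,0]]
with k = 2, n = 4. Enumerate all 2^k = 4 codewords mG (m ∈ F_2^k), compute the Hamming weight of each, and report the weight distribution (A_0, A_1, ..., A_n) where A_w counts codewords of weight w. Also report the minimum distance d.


Weight distribution: A_0 = 1, A_1 = 1, A_3 = 1, A_4 = 1. Minimum distance d = 1.

Enumerate all 2^2 = 4 messages m ∈ F_2^2.
For each, compute codeword c = mG in F_2^4, then tally its weight.
  m = 00 → c = 0000, weight = 0.
  m = 10 → c = 1111, weight = 4.
  m = 01 → c = 0100, weight = 1.
  m = 11 → c = 1011, weight = 3.
Tally weights:
  weight 0: 1 codewords.
  weight 1: 1 codewords.
  weight 3: 1 codewords.
  weight 4: 1 codewords.
Minimum distance d = smallest w > 0 with A_w > 0 = 1.
Sanity: Σ A_w = 4 = 2^2 = 4 ✓.


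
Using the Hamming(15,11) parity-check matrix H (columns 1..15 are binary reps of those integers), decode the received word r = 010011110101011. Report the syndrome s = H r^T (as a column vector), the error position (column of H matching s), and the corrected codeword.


s = (1, 0, 0, 1)^T, error position = 9, corrected codeword c = 010011111101011

Compute s = H r^T mod 2 one row at a time:
  s_1 = 1 + 0 + 1 + 0 + 1 + 0 + 1 + 1 = 5 ≡ 1 (mod 2).
  s_2 = 0 + 1 + 1 + 1 + 1 + 0 + 1 + 1 = 6 ≡ 0 (mod 2).
  s_3 = 1 + 0 + 1 + 1 + 1 + 0 + 1 + 1 = 6 ≡ 0 (mod 2).
  s_4 = 0 + 0 + 1 + 1 + 0 + 0 + 0 + 1 = 3 ≡ 1 (mod 2).
s = (1, 0, 0, 1)^T — this equals column 9 of H (binary 1001), so error is at position 9.
Correct: flip bit 9 of r = 010011110101011 to get c = 010011111101011.


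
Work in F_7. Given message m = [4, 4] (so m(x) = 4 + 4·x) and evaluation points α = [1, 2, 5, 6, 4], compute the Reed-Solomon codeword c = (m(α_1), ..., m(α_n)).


c = [1, 5, 3, 0, 6]

Message polynomial: m(x) = 4 + 4·x (mod 7).
For each evaluation point α_i, compute m(α_i) mod 7:
  α_1 = 1: Horner steps 4 → 1, so m(1) = 1.
  α_2 = 2: Horner steps 4 → 5, so m(2) = 5.
  α_3 = 5: Horner steps 4 → 3, so m(5) = 3.
  α_4 = 6: Horner steps 4 → 0, so m(6) = 0.
  α_5 = 4: Horner steps 4 → 6, so m(4) = 6.
Codeword c = [1, 5, 3, 0, 6] ∈ F_7^5.


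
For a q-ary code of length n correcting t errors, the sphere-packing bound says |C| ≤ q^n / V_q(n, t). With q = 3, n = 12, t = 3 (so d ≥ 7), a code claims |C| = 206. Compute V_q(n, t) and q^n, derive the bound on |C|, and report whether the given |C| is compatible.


V_q(n, t) = 2049, q^n = 531441, Hamming bound = 259, |C| = 206 ≤ bound (satisfied).

Step 1: Compute V_q(n, t) = Σ_{j=0}^3 C(n, j) (q−1)^j.
  j = 0: C(12,0)·(2)^0 = 1·1 = 1.
  j = 1: C(12,1)·(2)^1 = 12·2 = 24.
  j = 2: C(12,2)·(2)^2 = 66·4 = 264.
  j = 3: C(12,3)·(2)^3 = 220·8 = 1760.
  V_q(n, t) = 1 + 24 + 264 + 1760 = 2049.
Step 2: q^n = 3^12 = 531441.
Step 3: Hamming bound ⌊q^n / V_q(n,t)⌋ = ⌊531441/2049⌋ = 259.
Step 4: Compare |C| = 206 to 259: satisfied.
The claimed |C| lies below the Hamming bound.


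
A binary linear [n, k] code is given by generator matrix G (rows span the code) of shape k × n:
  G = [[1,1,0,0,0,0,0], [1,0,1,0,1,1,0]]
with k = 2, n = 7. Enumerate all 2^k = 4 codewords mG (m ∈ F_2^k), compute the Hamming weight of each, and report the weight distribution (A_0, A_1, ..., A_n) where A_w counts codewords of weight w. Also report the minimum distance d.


Weight distribution: A_0 = 1, A_2 = 1, A_4 = 2. Minimum distance d = 2.

Enumerate all 2^2 = 4 messages m ∈ F_2^2.
For each, compute codeword c = mG in F_2^7, then tally its weight.
  m = 00 → c = 0000000, weight = 0.
  m = 10 → c = 1100000, weight = 2.
  m = 01 → c = 1010110, weight = 4.
  m = 11 → c = 0110110, weight = 4.
Tally weights:
  weight 0: 1 codewords.
  weight 2: 1 codewords.
  weight 4: 2 codewords.
Minimum distance d = smallest w > 0 with A_w > 0 = 2.
Sanity: Σ A_w = 4 = 2^2 = 4 ✓.


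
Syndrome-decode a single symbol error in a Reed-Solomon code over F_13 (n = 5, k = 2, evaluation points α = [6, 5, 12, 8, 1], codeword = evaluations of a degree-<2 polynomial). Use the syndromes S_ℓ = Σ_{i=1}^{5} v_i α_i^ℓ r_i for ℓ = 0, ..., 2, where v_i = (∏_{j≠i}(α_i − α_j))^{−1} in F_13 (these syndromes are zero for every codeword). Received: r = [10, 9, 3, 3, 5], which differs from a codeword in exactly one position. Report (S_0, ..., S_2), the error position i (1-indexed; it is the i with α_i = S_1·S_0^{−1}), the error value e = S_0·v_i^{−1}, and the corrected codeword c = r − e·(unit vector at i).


S = (4, 6, 9), error at position 4, error magnitude e = 4, c = [10, 9, 3, 12, 5].

Step 1: column multipliers v_i = (∏_{j≠i}(α_i − α_j))^{−1} mod 13.
  i = 1 (α = 6): (6−5)(6−12)(6−8)(6−1) = 1·(−6)·(−2)·5 = 60 ≡ 8, so v_1 = 8^{−1} = 5 (mod 13).
  i = 2 (α = 5): (5−6)(5−12)(5−8)(5−1) = (−1)·(−7)·(−3)·4 = −84 ≡ 7, so v_2 = 7^{−1} = 2 (mod 13).
  i = 3 (α = 12): (12−6)(12−5)(12−8)(12−1) = 6·7·4·11 = 1848 ≡ 2, so v_3 = 2^{−1} = 7 (mod 13).
  i = 4 (α = 8): (8−6)(8−5)(8−12)(8−1) = 2·3·(−4)·7 = −168 ≡ 1, so v_4 = 1^{−1} = 1 (mod 13).
  i = 5 (α = 1): (1−6)(1−5)(1−12)(1−8) = (−5)·(−4)·(−11)·(−7) = 1540 ≡ 6, so v_5 = 6^{−1} = 11 (mod 13).
  v = [5, 2, 7, 1, 11].
Step 2: syndromes of r = [10, 9, 3, 3, 5] (all sums mod 13).
  S_0 = Σ v_i r_i = 5·10 + 2·9 + 7·3 + 1·3 + 11·5 = 147 ≡ 4.
  S_1 = Σ v_i α_i r_i = 5·6·10 + 2·5·9 + 7·12·3 + 1·8·3 + 11·1·5 = 721 ≡ 6.
  α_i^2 mod 13 = [10, 12, 1, 12, 1].
  S_2 = Σ v_i α_i^2 r_i = 5·10·10 + 2·12·9 + 7·1·3 + 1·12·3 + 11·1·5 = 828 ≡ 9.
  S = (4, 6, 9) ≠ 0, so r is not a codeword (an error is present).
Step 3: locate the error. For a single error e at position i, S_ℓ = v_i·e·α_i^ℓ, so α_err = S_1/S_0.
  S_0^{−1} = 4^{−1} = 10 (mod 13), so α_err = 6·10 = 60 ≡ 8 = α_4. Error position i = 4.
  Consistency check: S_2/S_1 = 9·11 = 99 ≡ 8 = α_err ✓ (single-error assumption holds).
Step 4: error magnitude e = S_0/v_4 = S_0·∏_{j≠4}(α_4 − α_j) = 4·1 = 4 ≡ 4 (mod 13).
Step 5: correct position 4: c_4 = r_4 − e = 3 − 4 ≡ 12 (mod 13). Hence c = [10, 9, 3, 12, 5].
  Check: interpolating c through the α_i gives m(x) = 4 + 1·x (degree < 2) with m(α_i) = c_i for every i, so c is indeed a codeword.


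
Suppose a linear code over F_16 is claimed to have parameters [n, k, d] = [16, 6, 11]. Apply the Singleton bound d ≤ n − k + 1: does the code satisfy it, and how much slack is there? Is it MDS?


Singleton RHS = n − k + 1 = 11, slack = 0, bound satisfied, MDS.

Singleton bound: d ≤ n − k + 1.
Here n = 16, k = 6, so n − k + 1 = 11.
Given d = 11, check d ≤ 11: YES.
Slack = (n − k + 1) − d = 0.
The code is MDS (slack = 0).
Description: the claimed parameters are [16, 6, 11]_16; such a code would be MDS (meets Singleton bound).


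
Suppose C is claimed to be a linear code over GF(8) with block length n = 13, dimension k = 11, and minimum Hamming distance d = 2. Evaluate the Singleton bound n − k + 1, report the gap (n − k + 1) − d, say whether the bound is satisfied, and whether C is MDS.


Singleton RHS = n − k + 1 = 3, slack = 1, bound satisfied, not MDS.

Singleton bound: d ≤ n − k + 1.
Here n = 13, k = 11, so n − k + 1 = 3.
Given d = 2, check d ≤ 3: YES.
Slack = (n − k + 1) − d = 1.
The code is NOT MDS (slack = 1 > 0).
Description: the claimed parameters are [13, 11, 2]_8; such a code would be non-MDS.


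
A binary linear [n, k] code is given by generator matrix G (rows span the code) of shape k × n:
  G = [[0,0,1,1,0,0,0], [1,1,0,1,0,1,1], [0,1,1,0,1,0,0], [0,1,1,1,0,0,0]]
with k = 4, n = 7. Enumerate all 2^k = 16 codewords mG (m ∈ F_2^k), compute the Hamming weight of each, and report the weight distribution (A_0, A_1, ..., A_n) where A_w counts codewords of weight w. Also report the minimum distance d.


Weight distribution: A_0 = 1, A_1 = 1, A_2 = 3, A_3 = 3, A_4 = 3, A_5 = 3, A_6 = 1, A_7 = 1. Minimum distance d = 1.

Enumerate all 2^4 = 16 messages m ∈ F_2^4.
For each, compute codeword c = mG in F_2^7, then tally its weight.
  m = 0000 → c = 0000000, weight = 0.
  m = 1000 → c = 0011000, weight = 2.
  m = 0100 → c = 1101011, weight = 5.
  m = 1100 → c = 1110011, weight = 5.
  m = 0010 → c = 0110100, weight = 3.
  m = 1010 → c = 0101100, weight = 3.
  m = 0110 → c = 1011111, weight = 6.
  m = 1110 → c = 1000111, weight = 4.
  m = 0001 → c = 0111000, weight = 3.
  m = 1001 → c = 0100000, weight = 1.
  m = 0101 → c = 1010011, weight = 4.
  m = 1101 → c = 1001011, weight = 4.
  m = 0011 → c = 0001100, weight = 2.
  m = 1011 → c = 0010100, weight = 2.
  m = 0111 → c = 1100111, weight = 5.
  m = 1111 → c = 1111111, weight = 7.
Tally weights:
  weight 0: 1 codewords.
  weight 1: 1 codewords.
  weight 2: 3 codewords.
  weight 3: 3 codewords.
  weight 4: 3 codewords.
  weight 5: 3 codewords.
  weight 6: 1 codewords.
  weight 7: 1 codewords.
Minimum distance d = smallest w > 0 with A_w > 0 = 1.
Sanity: Σ A_w = 16 = 2^4 = 16 ✓.


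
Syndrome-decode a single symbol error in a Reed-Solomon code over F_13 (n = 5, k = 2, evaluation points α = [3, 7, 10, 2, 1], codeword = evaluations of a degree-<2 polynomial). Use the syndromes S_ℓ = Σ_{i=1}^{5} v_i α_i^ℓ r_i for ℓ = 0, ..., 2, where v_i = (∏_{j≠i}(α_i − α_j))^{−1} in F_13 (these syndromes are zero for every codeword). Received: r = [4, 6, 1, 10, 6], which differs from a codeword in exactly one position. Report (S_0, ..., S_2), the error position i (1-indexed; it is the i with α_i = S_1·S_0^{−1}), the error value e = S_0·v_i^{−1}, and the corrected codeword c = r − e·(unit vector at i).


S = (4, 4, 4), error at position 5, error magnitude e = 3, c = [4, 6, 1, 10, 3].

Step 1: column multipliers v_i = (∏_{j≠i}(α_i − α_j))^{−1} mod 13.
  i = 1 (α = 3): (3−7)(3−10)(3−2)(3−1) = (−4)·(−7)·1·2 = 56 ≡ 4, so v_1 = 4^{−1} = 10 (mod 13).
  i = 2 (α = 7): (7−3)(7−10)(7−2)(7−1) = 4·(−3)·5·6 = −360 ≡ 4, so v_2 = 4^{−1} = 10 (mod 13).
  i = 3 (α = 10): (10−3)(10−7)(10−2)(10−1) = 7·3·8·9 = 1512 ≡ 4, so v_3 = 4^{−1} = 10 (mod 13).
  i = 4 (α = 2): (2−3)(2−7)(2−10)(2−1) = (−1)·(−5)·(−8)·1 = −40 ≡ 12, so v_4 = 12^{−1} = 12 (mod 13).
  i = 5 (α = 1): (1−3)(1−7)(1−10)(1−2) = (−2)·(−6)·(−9)·(−1) = 108 ≡ 4, so v_5 = 4^{−1} = 10 (mod 13).
  v = [10, 10, 10, 12, 10].
Step 2: syndromes of r = [4, 6, 1, 10, 6] (all sums mod 13).
  S_0 = Σ v_i r_i = 10·4 + 10·6 + 10·1 + 12·10 + 10·6 = 290 ≡ 4.
  S_1 = Σ v_i α_i r_i = 10·3·4 + 10·7·6 + 10·10·1 + 12·2·10 + 10·1·6 = 940 ≡ 4.
  α_i^2 mod 13 = [9, 10, 9, 4, 1].
  S_2 = Σ v_i α_i^2 r_i = 10·9·4 + 10·10·6 + 10·9·1 + 12·4·10 + 10·1·6 = 1590 ≡ 4.
  S = (4, 4, 4) ≠ 0, so r is not a codeword (an error is present).
Step 3: locate the error. For a single error e at position i, S_ℓ = v_i·e·α_i^ℓ, so α_err = S_1/S_0.
  S_0^{−1} = 4^{−1} = 10 (mod 13), so α_err = 4·10 = 40 ≡ 1 = α_5. Error position i = 5.
  Consistency check: S_2/S_1 = 4·10 = 40 ≡ 1 = α_err ✓ (single-error assumption holds).
Step 4: error magnitude e = S_0/v_5 = S_0·∏_{j≠5}(α_5 − α_j) = 4·4 = 16 ≡ 3 (mod 13).
Step 5: correct position 5: c_5 = r_5 − e = 6 − 3 ≡ 3 (mod 13). Hence c = [4, 6, 1, 10, 3].
  Check: interpolating c through the α_i gives m(x) = 9 + 7·x (degree < 2) with m(α_i) = c_i for every i, so c is indeed a codeword.


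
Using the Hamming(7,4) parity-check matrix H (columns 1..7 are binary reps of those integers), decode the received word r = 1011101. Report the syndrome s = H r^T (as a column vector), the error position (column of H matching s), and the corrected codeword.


s = (1, 0, 0)^T, error position = 4, corrected codeword c = 1010101

Compute s = H r^T mod 2 one row at a time:
  s_1 = 1 + 1 + 0 + 1 = 3 ≡ 1 (mod 2).
  s_2 = 0 + 1 + 0 + 1 = 2 ≡ 0 (mod 2).
  s_3 = 1 + 1 + 1 + 1 = 4 ≡ 0 (mod 2).
s = (1, 0, 0)^T — this equals column 4 of H (binary 100), so error is at position 4.
Correct: flip bit 4 of r = 1011101 to get c = 1010101.


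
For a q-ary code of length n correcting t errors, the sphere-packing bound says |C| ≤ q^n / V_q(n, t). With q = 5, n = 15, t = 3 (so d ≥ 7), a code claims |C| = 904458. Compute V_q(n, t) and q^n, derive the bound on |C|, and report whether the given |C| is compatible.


V_q(n, t) = 30861, q^n = 30517578125, Hamming bound = 988871, |C| = 904458 ≤ bound (satisfied).

Step 1: Compute V_q(n, t) = Σ_{j=0}^3 C(n, j) (q−1)^j.
  j = 0: C(15,0)·(4)^0 = 1·1 = 1.
  j = 1: C(15,1)·(4)^1 = 15·4 = 60.
  j = 2: C(15,2)·(4)^2 = 105·16 = 1680.
  j = 3: C(15,3)·(4)^3 = 455·64 = 29120.
  V_q(n, t) = 1 + 60 + 1680 + 29120 = 30861.
Step 2: q^n = 5^15 = 30517578125.
Step 3: Hamming bound ⌊q^n / V_q(n,t)⌋ = ⌊30517578125/30861⌋ = 988871.
Step 4: Compare |C| = 904458 to 988871: satisfied.
The claimed |C| lies below the Hamming bound.


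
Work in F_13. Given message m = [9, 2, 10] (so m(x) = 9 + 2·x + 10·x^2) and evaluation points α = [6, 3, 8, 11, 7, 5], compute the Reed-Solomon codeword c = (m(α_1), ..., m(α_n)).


c = [4, 1, 2, 6, 6, 9]

Message polynomial: m(x) = 9 + 2·x + 10·x^2 (mod 13).
For each evaluation point α_i, compute m(α_i) mod 13:
  α_1 = 6: Horner steps 10 → 10 → 4, so m(6) = 4.
  α_2 = 3: Horner steps 10 → 6 → 1, so m(3) = 1.
  α_3 = 8: Horner steps 10 → 4 → 2, so m(8) = 2.
  α_4 = 11: Horner steps 10 → 8 → 6, so m(11) = 6.
  α_5 = 7: Horner steps 10 → 7 → 6, so m(7) = 6.
  α_6 = 5: Horner steps 10 → 0 → 9, so m(5) = 9.
Codeword c = [4, 1, 2, 6, 6, 9] ∈ F_13^6.


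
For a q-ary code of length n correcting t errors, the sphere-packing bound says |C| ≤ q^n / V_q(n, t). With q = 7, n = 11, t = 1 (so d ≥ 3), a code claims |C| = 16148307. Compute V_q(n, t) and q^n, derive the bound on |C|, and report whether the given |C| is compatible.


V_q(n, t) = 67, q^n = 1977326743, Hamming bound = 29512339, |C| = 16148307 ≤ bound (satisfied).

Step 1: Compute V_q(n, t) = Σ_{j=0}^1 C(n, j) (q−1)^j.
  j = 0: C(11,0)·(6)^0 = 1·1 = 1.
  j = 1: C(11,1)·(6)^1 = 11·6 = 66.
  V_q(n, t) = 1 + 66 = 67.
Step 2: q^n = 7^11 = 1977326743.
Step 3: Hamming bound ⌊q^n / V_q(n,t)⌋ = ⌊1977326743/67⌋ = 29512339.
Step 4: Compare |C| = 16148307 to 29512339: satisfied.
The claimed |C| lies below the Hamming bound.


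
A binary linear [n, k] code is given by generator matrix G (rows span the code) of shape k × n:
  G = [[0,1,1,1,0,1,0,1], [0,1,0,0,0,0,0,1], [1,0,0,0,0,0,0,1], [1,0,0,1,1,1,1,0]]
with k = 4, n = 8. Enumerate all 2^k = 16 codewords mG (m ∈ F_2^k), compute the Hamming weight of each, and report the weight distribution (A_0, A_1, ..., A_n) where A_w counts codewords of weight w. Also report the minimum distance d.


Weight distribution: A_0 = 1, A_2 = 3, A_3 = 1, A_4 = 3, A_5 = 6, A_6 = 1, A_7 = 1. Minimum distance d = 2.

Enumerate all 2^4 = 16 messages m ∈ F_2^4.
For each, compute codeword c = mG in F_2^8, then tally its weight.
  m = 0000 → c = 00000000, weight = 0.
  m = 1000 → c = 01110101, weight = 5.
  m = 0100 → c = 01000001, weight = 2.
  m = 1100 → c = 00110100, weight = 3.
  m = 0010 → c = 10000001, weight = 2.
  m = 1010 → c = 11110100, weight = 5.
  m = 0110 → c = 11000000, weight = 2.
  m = 1110 → c = 10110101, weight = 5.
  m = 0001 → c = 10011110, weight = 5.
  m = 1001 → c = 11101011, weight = 6.
  m = 0101 → c = 11011111, weight = 7.
  m = 1101 → c = 10101010, weight = 4.
  m = 0011 → c = 00011111, weight = 5.
  m = 1011 → c = 01101010, weight = 4.
  m = 0111 → c = 01011110, weight = 5.
  m = 1111 → c = 00101011, weight = 4.
Tally weights:
  weight 0: 1 codewords.
  weight 2: 3 codewords.
  weight 3: 1 codewords.
  weight 4: 3 codewords.
  weight 5: 6 codewords.
  weight 6: 1 codewords.
  weight 7: 1 codewords.
Minimum distance d = smallest w > 0 with A_w > 0 = 2.
Sanity: Σ A_w = 16 = 2^4 = 16 ✓.


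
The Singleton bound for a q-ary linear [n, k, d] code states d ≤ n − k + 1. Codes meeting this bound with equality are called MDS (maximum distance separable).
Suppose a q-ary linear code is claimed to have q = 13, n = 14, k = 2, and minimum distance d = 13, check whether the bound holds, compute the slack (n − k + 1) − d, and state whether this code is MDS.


Singleton RHS = n − k + 1 = 13, slack = 0, bound satisfied, MDS.

Singleton bound: d ≤ n − k + 1.
Here n = 14, k = 2, so n − k + 1 = 13.
Given d = 13, check d ≤ 13: YES.
Slack = (n − k + 1) − d = 0.
The code is MDS (slack = 0).
Description: the claimed parameters are [14, 2, 13]_13; such a code would be MDS (meets Singleton bound).


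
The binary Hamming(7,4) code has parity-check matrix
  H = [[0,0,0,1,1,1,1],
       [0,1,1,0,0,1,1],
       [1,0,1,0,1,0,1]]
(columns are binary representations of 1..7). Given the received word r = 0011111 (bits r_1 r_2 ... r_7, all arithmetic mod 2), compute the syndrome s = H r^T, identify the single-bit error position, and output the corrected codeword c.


s = (0, 1, 1)^T, error position = 3, corrected codeword c = 0001111

Compute s = H r^T mod 2 one row at a time:
  s_1 = 1 + 1 + 1 + 1 = 4 ≡ 0 (mod 2).
  s_2 = 0 + 1 + 1 + 1 = 3 ≡ 1 (mod 2).
  s_3 = 0 + 1 + 1 + 1 = 3 ≡ 1 (mod 2).
s = (0, 1, 1)^T — this equals column 3 of H (binary 011), so error is at position 3.
Correct: flip bit 3 of r = 0011111 to get c = 0001111.


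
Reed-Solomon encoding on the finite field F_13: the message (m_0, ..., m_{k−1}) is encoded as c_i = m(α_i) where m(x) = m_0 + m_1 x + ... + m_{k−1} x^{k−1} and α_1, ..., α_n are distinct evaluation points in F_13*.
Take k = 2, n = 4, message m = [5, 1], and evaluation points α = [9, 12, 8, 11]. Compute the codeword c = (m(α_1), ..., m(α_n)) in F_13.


c = [1, 4, 0, 3]

Message polynomial: m(x) = 5 + 1·x (mod 13).
For each evaluation point α_i, compute m(α_i) mod 13:
  α_1 = 9: Horner steps 1 → 1, so m(9) = 1.
  α_2 = 12: Horner steps 1 → 4, so m(12) = 4.
  α_3 = 8: Horner steps 1 → 0, so m(8) = 0.
  α_4 = 11: Horner steps 1 → 3, so m(11) = 3.
Codeword c = [1, 4, 0, 3] ∈ F_13^4.


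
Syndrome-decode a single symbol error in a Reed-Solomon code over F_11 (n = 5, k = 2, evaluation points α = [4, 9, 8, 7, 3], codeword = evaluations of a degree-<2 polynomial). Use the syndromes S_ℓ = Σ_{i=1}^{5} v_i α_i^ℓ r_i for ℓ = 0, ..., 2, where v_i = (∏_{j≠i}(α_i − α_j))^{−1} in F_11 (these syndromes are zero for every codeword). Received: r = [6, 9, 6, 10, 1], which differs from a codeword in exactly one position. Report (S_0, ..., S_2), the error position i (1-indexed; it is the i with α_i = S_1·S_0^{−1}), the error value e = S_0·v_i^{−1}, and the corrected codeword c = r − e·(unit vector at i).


S = (1, 8, 9), error at position 3, error magnitude e = 2, c = [6, 9, 4, 10, 1].

Step 1: column multipliers v_i = (∏_{j≠i}(α_i − α_j))^{−1} mod 11.
  i = 1 (α = 4): (4−9)(4−8)(4−7)(4−3) = (−5)·(−4)·(−3)·1 = −60 ≡ 6, so v_1 = 6^{−1} = 2 (mod 11).
  i = 2 (α = 9): (9−4)(9−8)(9−7)(9−3) = 5·1·2·6 = 60 ≡ 5, so v_2 = 5^{−1} = 9 (mod 11).
  i = 3 (α = 8): (8−4)(8−9)(8−7)(8−3) = 4·(−1)·1·5 = −20 ≡ 2, so v_3 = 2^{−1} = 6 (mod 11).
  i = 4 (α = 7): (7−4)(7−9)(7−8)(7−3) = 3·(−2)·(−1)·4 = 24 ≡ 2, so v_4 = 2^{−1} = 6 (mod 11).
  i = 5 (α = 3): (3−4)(3−9)(3−8)(3−7) = (−1)·(−6)·(−5)·(−4) = 120 ≡ 10, so v_5 = 10^{−1} = 10 (mod 11).
  v = [2, 9, 6, 6, 10].
Step 2: syndromes of r = [6, 9, 6, 10, 1] (all sums mod 11).
  S_0 = Σ v_i r_i = 2·6 + 9·9 + 6·6 + 6·10 + 10·1 = 199 ≡ 1.
  S_1 = Σ v_i α_i r_i = 2·4·6 + 9·9·9 + 6·8·6 + 6·7·10 + 10·3·1 = 1515 ≡ 8.
  α_i^2 mod 11 = [5, 4, 9, 5, 9].
  S_2 = Σ v_i α_i^2 r_i = 2·5·6 + 9·4·9 + 6·9·6 + 6·5·10 + 10·9·1 = 1098 ≡ 9.
  S = (1, 8, 9) ≠ 0, so r is not a codeword (an error is present).
Step 3: locate the error. For a single error e at position i, S_ℓ = v_i·e·α_i^ℓ, so α_err = S_1/S_0.
  S_0^{−1} = 1^{−1} = 1 (mod 11), so α_err = 8·1 = 8 ≡ 8 = α_3. Error position i = 3.
  Consistency check: S_2/S_1 = 9·7 = 63 ≡ 8 = α_err ✓ (single-error assumption holds).
Step 4: error magnitude e = S_0/v_3 = S_0·∏_{j≠3}(α_3 − α_j) = 1·2 = 2 ≡ 2 (mod 11).
Step 5: correct position 3: c_3 = r_3 − e = 6 − 2 ≡ 4 (mod 11). Hence c = [6, 9, 4, 10, 1].
  Check: interpolating c through the α_i gives m(x) = 8 + 5·x (degree < 2) with m(α_i) = c_i for every i, so c is indeed a codeword.


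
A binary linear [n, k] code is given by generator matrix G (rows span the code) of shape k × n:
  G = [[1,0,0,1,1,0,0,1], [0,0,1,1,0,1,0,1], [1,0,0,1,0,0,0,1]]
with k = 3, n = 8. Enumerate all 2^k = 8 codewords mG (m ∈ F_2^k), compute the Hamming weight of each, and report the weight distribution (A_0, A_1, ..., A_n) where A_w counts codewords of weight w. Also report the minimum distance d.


Weight distribution: A_0 = 1, A_1 = 1, A_3 = 2, A_4 = 3, A_5 = 1. Minimum distance d = 1.

Enumerate all 2^3 = 8 messages m ∈ F_2^3.
For each, compute codeword c = mG in F_2^8, then tally its weight.
  m = 000 → c = 00000000, weight = 0.
  m = 100 → c = 10011001, weight = 4.
  m = 010 → c = 00110101, weight = 4.
  m = 110 → c = 10101100, weight = 4.
  m = 001 → c = 10010001, weight = 3.
  m = 101 → c = 00001000, weight = 1.
  m = 011 → c = 10100100, weight = 3.
  m = 111 → c = 00111101, weight = 5.
Tally weights:
  weight 0: 1 codewords.
  weight 1: 1 codewords.
  weight 3: 2 codewords.
  weight 4: 3 codewords.
  weight 5: 1 codewords.
Minimum distance d = smallest w > 0 with A_w > 0 = 1.
Sanity: Σ A_w = 8 = 2^3 = 8 ✓.


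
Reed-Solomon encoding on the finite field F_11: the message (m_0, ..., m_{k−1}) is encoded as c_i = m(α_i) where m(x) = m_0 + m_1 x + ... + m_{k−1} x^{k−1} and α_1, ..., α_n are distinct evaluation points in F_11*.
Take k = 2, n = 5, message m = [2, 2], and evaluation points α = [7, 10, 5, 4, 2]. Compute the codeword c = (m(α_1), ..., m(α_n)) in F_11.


c = [5, 0, 1, 10, 6]

Message polynomial: m(x) = 2 + 2·x (mod 11).
For each evaluation point α_i, compute m(α_i) mod 11:
  α_1 = 7: Horner steps 2 → 5, so m(7) = 5.
  α_2 = 10: Horner steps 2 → 0, so m(10) = 0.
  α_3 = 5: Horner steps 2 → 1, so m(5) = 1.
  α_4 = 4: Horner steps 2 → 10, so m(4) = 10.
  α_5 = 2: Horner steps 2 → 6, so m(2) = 6.
Codeword c = [5, 0, 1, 10, 6] ∈ F_11^5.


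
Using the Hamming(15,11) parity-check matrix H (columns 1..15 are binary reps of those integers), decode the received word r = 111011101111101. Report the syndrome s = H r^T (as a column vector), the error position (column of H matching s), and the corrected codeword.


s = (0, 0, 1, 0)^T, error position = 2, corrected codeword c = 101011101111101

Compute s = H r^T mod 2 one row at a time:
  s_1 = 0 + 1 + 1 + 1 + 1 + 1 + 0 + 1 = 6 ≡ 0 (mod 2).
  s_2 = 0 + 1 + 1 + 1 + 1 + 1 + 0 + 1 = 6 ≡ 0 (mod 2).
  s_3 = 1 + 1 + 1 + 1 + 1 + 1 + 0 + 1 = 7 ≡ 1 (mod 2).
  s_4 = 1 + 1 + 1 + 1 + 1 + 1 + 1 + 1 = 8 ≡ 0 (mod 2).
s = (0, 0, 1, 0)^T — this equals column 2 of H (binary 0010), so error is at position 2.
Correct: flip bit 2 of r = 111011101111101 to get c = 101011101111101.


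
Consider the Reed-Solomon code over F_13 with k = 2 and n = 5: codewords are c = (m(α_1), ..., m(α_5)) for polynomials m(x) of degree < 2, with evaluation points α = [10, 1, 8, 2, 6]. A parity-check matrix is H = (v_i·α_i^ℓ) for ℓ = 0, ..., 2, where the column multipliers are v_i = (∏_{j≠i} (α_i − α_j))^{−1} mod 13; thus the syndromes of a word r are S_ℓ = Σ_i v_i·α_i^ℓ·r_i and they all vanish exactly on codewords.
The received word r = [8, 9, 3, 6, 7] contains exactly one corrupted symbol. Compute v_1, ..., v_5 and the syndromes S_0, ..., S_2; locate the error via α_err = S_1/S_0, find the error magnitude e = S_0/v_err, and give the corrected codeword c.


S = (2, 3, 11), error at position 3, error magnitude e = 2, c = [8, 9, 1, 6, 7].

Step 1: column multipliers v_i = (∏_{j≠i}(α_i − α_j))^{−1} mod 13.
  i = 1 (α = 10): (10−1)(10−8)(10−2)(10−6) = 9·2·8·4 = 576 ≡ 4, so v_1 = 4^{−1} = 10 (mod 13).
  i = 2 (α = 1): (1−10)(1−8)(1−2)(1−6) = (−9)·(−7)·(−1)·(−5) = 315 ≡ 3, so v_2 = 3^{−1} = 9 (mod 13).
  i = 3 (α = 8): (8−10)(8−1)(8−2)(8−6) = (−2)·7·6·2 = −168 ≡ 1, so v_3 = 1^{−1} = 1 (mod 13).
  i = 4 (α = 2): (2−10)(2−1)(2−8)(2−6) = (−8)·1·(−6)·(−4) = −192 ≡ 3, so v_4 = 3^{−1} = 9 (mod 13).
  i = 5 (α = 6): (6−10)(6−1)(6−8)(6−2) = (−4)·5·(−2)·4 = 160 ≡ 4, so v_5 = 4^{−1} = 10 (mod 13).
  v = [10, 9, 1, 9, 10].
Step 2: syndromes of r = [8, 9, 3, 6, 7] (all sums mod 13).
  S_0 = Σ v_i r_i = 10·8 + 9·9 + 1·3 + 9·6 + 10·7 = 288 ≡ 2.
  S_1 = Σ v_i α_i r_i = 10·10·8 + 9·1·9 + 1·8·3 + 9·2·6 + 10·6·7 = 1433 ≡ 3.
  α_i^2 mod 13 = [9, 1, 12, 4, 10].
  S_2 = Σ v_i α_i^2 r_i = 10·9·8 + 9·1·9 + 1·12·3 + 9·4·6 + 10·10·7 = 1753 ≡ 11.
  S = (2, 3, 11) ≠ 0, so r is not a codeword (an error is present).
Step 3: locate the error. For a single error e at position i, S_ℓ = v_i·e·α_i^ℓ, so α_err = S_1/S_0.
  S_0^{−1} = 2^{−1} = 7 (mod 13), so α_err = 3·7 = 21 ≡ 8 = α_3. Error position i = 3.
  Consistency check: S_2/S_1 = 11·9 = 99 ≡ 8 = α_err ✓ (single-error assumption holds).
Step 4: error magnitude e = S_0/v_3 = S_0·∏_{j≠3}(α_3 − α_j) = 2·1 = 2 ≡ 2 (mod 13).
Step 5: correct position 3: c_3 = r_3 − e = 3 − 2 ≡ 1 (mod 13). Hence c = [8, 9, 1, 6, 7].
  Check: interpolating c through the α_i gives m(x) = 12 + 10·x (degree < 2) with m(α_i) = c_i for every i, so c is indeed a codeword.


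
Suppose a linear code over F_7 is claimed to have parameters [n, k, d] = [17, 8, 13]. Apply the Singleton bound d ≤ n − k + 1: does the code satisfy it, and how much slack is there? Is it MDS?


Singleton RHS = n − k + 1 = 10, slack = -3, bound violated (no such code; not MDS).

Singleton bound: d ≤ n − k + 1.
Here n = 17, k = 8, so n − k + 1 = 10.
Given d = 13, check d ≤ 10: NO.
Slack = (n − k + 1) − d = -3.
The slack is negative: d = 13 exceeds n − k + 1 = 10 by 3, so the Singleton bound is violated and no linear [17, 8, 13]_7 code can exist. In particular it is not MDS (MDS requires d = n − k + 1 exactly).
Description: the claimed parameters are [17, 8, 13]_7; such a code would be impossible (violates the Singleton bound).


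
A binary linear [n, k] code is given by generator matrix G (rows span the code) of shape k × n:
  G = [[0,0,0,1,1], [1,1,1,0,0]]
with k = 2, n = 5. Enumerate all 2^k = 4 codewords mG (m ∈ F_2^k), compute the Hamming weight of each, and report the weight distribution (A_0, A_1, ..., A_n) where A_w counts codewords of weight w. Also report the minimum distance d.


Weight distribution: A_0 = 1, A_2 = 1, A_3 = 1, A_5 = 1. Minimum distance d = 2.

Enumerate all 2^2 = 4 messages m ∈ F_2^2.
For each, compute codeword c = mG in F_2^5, then tally its weight.
  m = 00 → c = 00000, weight = 0.
  m = 10 → c = 00011, weight = 2.
  m = 01 → c = 11100, weight = 3.
  m = 11 → c = 11111, weight = 5.
Tally weights:
  weight 0: 1 codewords.
  weight 2: 1 codewords.
  weight 3: 1 codewords.
  weight 5: 1 codewords.
Minimum distance d = smallest w > 0 with A_w > 0 = 2.
Sanity: Σ A_w = 4 = 2^2 = 4 ✓.


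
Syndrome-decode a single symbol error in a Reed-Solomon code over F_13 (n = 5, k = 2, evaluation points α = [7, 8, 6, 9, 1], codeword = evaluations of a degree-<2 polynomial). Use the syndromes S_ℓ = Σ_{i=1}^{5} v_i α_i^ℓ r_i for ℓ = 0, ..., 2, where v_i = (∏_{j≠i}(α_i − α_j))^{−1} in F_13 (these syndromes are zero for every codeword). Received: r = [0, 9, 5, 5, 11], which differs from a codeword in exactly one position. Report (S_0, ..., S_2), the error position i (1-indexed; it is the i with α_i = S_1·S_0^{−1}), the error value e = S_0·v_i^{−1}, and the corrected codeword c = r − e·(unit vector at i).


S = (3, 5, 4), error at position 3, error magnitude e = 1, c = [0, 9, 4, 5, 11].

Step 1: column multipliers v_i = (∏_{j≠i}(α_i − α_j))^{−1} mod 13.
  i = 1 (α = 7): (7−8)(7−6)(7−9)(7−1) = (−1)·1·(−2)·6 = 12 ≡ 12, so v_1 = 12^{−1} = 12 (mod 13).
  i = 2 (α = 8): (8−7)(8−6)(8−9)(8−1) = 1·2·(−1)·7 = −14 ≡ 12, so v_2 = 12^{−1} = 12 (mod 13).
  i = 3 (α = 6): (6−7)(6−8)(6−9)(6−1) = (−1)·(−2)·(−3)·5 = −30 ≡ 9, so v_3 = 9^{−1} = 3 (mod 13).
  i = 4 (α = 9): (9−7)(9−8)(9−6)(9−1) = 2·1·3·8 = 48 ≡ 9, so v_4 = 9^{−1} = 3 (mod 13).
  i = 5 (α = 1): (1−7)(1−8)(1−6)(1−9) = (−6)·(−7)·(−5)·(−8) = 1680 ≡ 3, so v_5 = 3^{−1} = 9 (mod 13).
  v = [12, 12, 3, 3, 9].
Step 2: syndromes of r = [0, 9, 5, 5, 11] (all sums mod 13).
  S_0 = Σ v_i r_i = 12·0 + 12·9 + 3·5 + 3·5 + 9·11 = 237 ≡ 3.
  S_1 = Σ v_i α_i r_i = 12·7·0 + 12·8·9 + 3·6·5 + 3·9·5 + 9·1·11 = 1188 ≡ 5.
  α_i^2 mod 13 = [10, 12, 10, 3, 1].
  S_2 = Σ v_i α_i^2 r_i = 12·10·0 + 12·12·9 + 3·10·5 + 3·3·5 + 9·1·11 = 1590 ≡ 4.
  S = (3, 5, 4) ≠ 0, so r is not a codeword (an error is present).
Step 3: locate the error. For a single error e at position i, S_ℓ = v_i·e·α_i^ℓ, so α_err = S_1/S_0.
  S_0^{−1} = 3^{−1} = 9 (mod 13), so α_err = 5·9 = 45 ≡ 6 = α_3. Error position i = 3.
  Consistency check: S_2/S_1 = 4·8 = 32 ≡ 6 = α_err ✓ (single-error assumption holds).
Step 4: error magnitude e = S_0/v_3 = S_0·∏_{j≠3}(α_3 − α_j) = 3·9 = 27 ≡ 1 (mod 13).
Step 5: correct position 3: c_3 = r_3 − e = 5 − 1 ≡ 4 (mod 13). Hence c = [0, 9, 4, 5, 11].
  Check: interpolating c through the α_i gives m(x) = 2 + 9·x (degree < 2) with m(α_i) = c_i for every i, so c is indeed a codeword.


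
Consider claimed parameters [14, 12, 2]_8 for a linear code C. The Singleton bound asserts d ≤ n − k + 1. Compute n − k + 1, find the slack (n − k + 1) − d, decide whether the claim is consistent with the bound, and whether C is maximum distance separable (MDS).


Singleton RHS = n − k + 1 = 3, slack = 1, bound satisfied, not MDS.

Singleton bound: d ≤ n − k + 1.
Here n = 14, k = 12, so n − k + 1 = 3.
Given d = 2, check d ≤ 3: YES.
Slack = (n − k + 1) − d = 1.
The code is NOT MDS (slack = 1 > 0).
Description: the claimed parameters are [14, 12, 2]_8; such a code would be non-MDS.


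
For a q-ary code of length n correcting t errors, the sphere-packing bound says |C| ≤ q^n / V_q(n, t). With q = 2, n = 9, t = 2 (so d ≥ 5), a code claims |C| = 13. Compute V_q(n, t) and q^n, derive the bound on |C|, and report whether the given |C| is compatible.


V_q(n, t) = 46, q^n = 512, Hamming bound = 11, |C| = 13 > bound (violated).

Step 1: Compute V_q(n, t) = Σ_{j=0}^2 C(n, j) (q−1)^j.
  j = 0: C(9,0)·(1)^0 = 1·1 = 1.
  j = 1: C(9,1)·(1)^1 = 9·1 = 9.
  j = 2: C(9,2)·(1)^2 = 36·1 = 36.
  V_q(n, t) = 1 + 9 + 36 = 46.
Step 2: q^n = 2^9 = 512.
Step 3: Hamming bound ⌊q^n / V_q(n,t)⌋ = ⌊512/46⌋ = 11.
Step 4: Compare |C| = 13 to 11: violated.
The claimed |C| lies above the Hamming bound, so no 2-ary code of length 9 with d ≥ 5 can have 13 codewords.


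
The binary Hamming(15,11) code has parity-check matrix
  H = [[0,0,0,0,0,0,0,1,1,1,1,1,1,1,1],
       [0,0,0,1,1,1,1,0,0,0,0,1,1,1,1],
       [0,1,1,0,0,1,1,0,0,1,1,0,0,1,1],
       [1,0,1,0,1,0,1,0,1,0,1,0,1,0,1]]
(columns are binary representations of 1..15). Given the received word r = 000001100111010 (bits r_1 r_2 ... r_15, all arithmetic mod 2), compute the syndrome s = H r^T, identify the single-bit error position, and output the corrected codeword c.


s = (0, 0, 1, 0)^T, error position = 2, corrected codeword c = 010001100111010

Compute s = H r^T mod 2 one row at a time:
  s_1 = 0 + 0 + 1 + 1 + 1 + 0 + 1 + 0 = 4 ≡ 0 (mod 2).
  s_2 = 0 + 0 + 1 + 1 + 1 + 0 + 1 + 0 = 4 ≡ 0 (mod 2).
  s_3 = 0 + 0 + 1 + 1 + 1 + 1 + 1 + 0 = 5 ≡ 1 (mod 2).
  s_4 = 0 + 0 + 0 + 1 + 0 + 1 + 0 + 0 = 2 ≡ 0 (mod 2).
s = (0, 0, 1, 0)^T — this equals column 2 of H (binary 0010), so error is at position 2.
Correct: flip bit 2 of r = 000001100111010 to get c = 010001100111010.


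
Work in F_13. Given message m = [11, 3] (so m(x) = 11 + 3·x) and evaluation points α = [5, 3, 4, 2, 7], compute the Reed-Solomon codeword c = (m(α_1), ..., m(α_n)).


c = [0, 7, 10, 4, 6]

Message polynomial: m(x) = 11 + 3·x (mod 13).
For each evaluation point α_i, compute m(α_i) mod 13:
  α_1 = 5: Horner steps 3 → 0, so m(5) = 0.
  α_2 = 3: Horner steps 3 → 7, so m(3) = 7.
  α_3 = 4: Horner steps 3 → 10, so m(4) = 10.
  α_4 = 2: Horner steps 3 → 4, so m(2) = 4.
  α_5 = 7: Horner steps 3 → 6, so m(7) = 6.
Codeword c = [0, 7, 10, 4, 6] ∈ F_13^5.


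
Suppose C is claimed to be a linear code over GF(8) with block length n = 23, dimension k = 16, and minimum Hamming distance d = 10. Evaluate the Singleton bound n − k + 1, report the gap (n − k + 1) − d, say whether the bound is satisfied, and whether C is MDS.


Singleton RHS = n − k + 1 = 8, slack = -2, bound violated (no such code; not MDS).

Singleton bound: d ≤ n − k + 1.
Here n = 23, k = 16, so n − k + 1 = 8.
Given d = 10, check d ≤ 8: NO.
Slack = (n − k + 1) − d = -2.
The slack is negative: d = 10 exceeds n − k + 1 = 8 by 2, so the Singleton bound is violated and no linear [23, 16, 10]_8 code can exist. In particular it is not MDS (MDS requires d = n − k + 1 exactly).
Description: the claimed parameters are [23, 16, 10]_8; such a code would be impossible (violates the Singleton bound).


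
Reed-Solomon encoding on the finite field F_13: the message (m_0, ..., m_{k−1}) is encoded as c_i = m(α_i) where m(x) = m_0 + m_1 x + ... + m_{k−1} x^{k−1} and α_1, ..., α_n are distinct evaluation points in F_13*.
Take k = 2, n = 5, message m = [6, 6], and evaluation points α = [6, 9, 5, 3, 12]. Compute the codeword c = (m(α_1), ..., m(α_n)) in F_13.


c = [3, 8, 10, 11, 0]

Message polynomial: m(x) = 6 + 6·x (mod 13).
For each evaluation point α_i, compute m(α_i) mod 13:
  α_1 = 6: Horner steps 6 → 3, so m(6) = 3.
  α_2 = 9: Horner steps 6 → 8, so m(9) = 8.
  α_3 = 5: Horner steps 6 → 10, so m(5) = 10.
  α_4 = 3: Horner steps 6 → 11, so m(3) = 11.
  α_5 = 12: Horner steps 6 → 0, so m(12) = 0.
Codeword c = [3, 8, 10, 11, 0] ∈ F_13^5.


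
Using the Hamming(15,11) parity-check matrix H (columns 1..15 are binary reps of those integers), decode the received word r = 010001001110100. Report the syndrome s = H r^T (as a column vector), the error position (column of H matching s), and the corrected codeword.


s = (0, 0, 0, 1)^T, error position = 1, corrected codeword c = 110001001110100

Compute s = H r^T mod 2 one row at a time:
  s_1 = 0 + 1 + 1 + 1 + 0 + 1 + 0 + 0 = 4 ≡ 0 (mod 2).
  s_2 = 0 + 0 + 1 + 0 + 0 + 1 + 0 + 0 = 2 ≡ 0 (mod 2).
  s_3 = 1 + 0 + 1 + 0 + 1 + 1 + 0 + 0 = 4 ≡ 0 (mod 2).
  s_4 = 0 + 0 + 0 + 0 + 1 + 1 + 1 + 0 = 3 ≡ 1 (mod 2).
s = (0, 0, 0, 1)^T — this equals column 1 of H (binary 0001), so error is at position 1.
Correct: flip bit 1 of r = 010001001110100 to get c = 110001001110100.


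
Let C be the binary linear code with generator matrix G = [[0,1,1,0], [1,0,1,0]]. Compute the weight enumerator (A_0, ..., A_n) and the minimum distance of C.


Weight distribution: A_0 = 1, A_2 = 3. Minimum distance d = 2.

Enumerate all 2^2 = 4 messages m ∈ F_2^2.
For each, compute codeword c = mG in F_2^4, then tally its weight.
  m = 00 → c = 0000, weight = 0.
  m = 10 → c = 0110, weight = 2.
  m = 01 → c = 1010, weight = 2.
  m = 11 → c = 1100, weight = 2.
Tally weights:
  weight 0: 1 codewords.
  weight 2: 3 codewords.
Minimum distance d = smallest w > 0 with A_w > 0 = 2.
Sanity: Σ A_w = 4 = 2^2 = 4 ✓.


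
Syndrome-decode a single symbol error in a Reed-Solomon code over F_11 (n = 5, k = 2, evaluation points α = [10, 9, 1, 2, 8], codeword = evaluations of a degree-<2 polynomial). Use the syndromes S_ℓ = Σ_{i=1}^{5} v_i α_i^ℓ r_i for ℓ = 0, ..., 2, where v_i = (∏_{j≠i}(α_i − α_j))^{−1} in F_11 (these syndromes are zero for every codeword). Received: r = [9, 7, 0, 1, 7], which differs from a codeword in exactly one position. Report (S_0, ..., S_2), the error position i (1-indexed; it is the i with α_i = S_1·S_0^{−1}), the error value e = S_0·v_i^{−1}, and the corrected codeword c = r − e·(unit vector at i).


S = (1, 9, 4), error at position 2, error magnitude e = 10, c = [9, 8, 0, 1, 7].

Step 1: column multipliers v_i = (∏_{j≠i}(α_i − α_j))^{−1} mod 11.
  i = 1 (α = 10): (10−9)(10−1)(10−2)(10−8) = 1·9·8·2 = 144 ≡ 1, so v_1 = 1^{−1} = 1 (mod 11).
  i = 2 (α = 9): (9−10)(9−1)(9−2)(9−8) = (−1)·8·7·1 = −56 ≡ 10, so v_2 = 10^{−1} = 10 (mod 11).
  i = 3 (α = 1): (1−10)(1−9)(1−2)(1−8) = (−9)·(−8)·(−1)·(−7) = 504 ≡ 9, so v_3 = 9^{−1} = 5 (mod 11).
  i = 4 (α = 2): (2−10)(2−9)(2−1)(2−8) = (−8)·(−7)·1·(−6) = −336 ≡ 5, so v_4 = 5^{−1} = 9 (mod 11).
  i = 5 (α = 8): (8−10)(8−9)(8−1)(8−2) = (−2)·(−1)·7·6 = 84 ≡ 7, so v_5 = 7^{−1} = 8 (mod 11).
  v = [1, 10, 5, 9, 8].
Step 2: syndromes of r = [9, 7, 0, 1, 7] (all sums mod 11).
  S_0 = Σ v_i r_i = 1·9 + 10·7 + 5·0 + 9·1 + 8·7 = 144 ≡ 1.
  S_1 = Σ v_i α_i r_i = 1·10·9 + 10·9·7 + 5·1·0 + 9·2·1 + 8·8·7 = 1186 ≡ 9.
  α_i^2 mod 11 = [1, 4, 1, 4, 9].
  S_2 = Σ v_i α_i^2 r_i = 1·1·9 + 10·4·7 + 5·1·0 + 9·4·1 + 8·9·7 = 829 ≡ 4.
  S = (1, 9, 4) ≠ 0, so r is not a codeword (an error is present).
Step 3: locate the error. For a single error e at position i, S_ℓ = v_i·e·α_i^ℓ, so α_err = S_1/S_0.
  S_0^{−1} = 1^{−1} = 1 (mod 11), so α_err = 9·1 = 9 ≡ 9 = α_2. Error position i = 2.
  Consistency check: S_2/S_1 = 4·5 = 20 ≡ 9 = α_err ✓ (single-error assumption holds).
Step 4: error magnitude e = S_0/v_2 = S_0·∏_{j≠2}(α_2 − α_j) = 1·10 = 10 ≡ 10 (mod 11).
Step 5: correct position 2: c_2 = r_2 − e = 7 − 10 ≡ 8 (mod 11). Hence c = [9, 8, 0, 1, 7].
  Check: interpolating c through the α_i gives m(x) = 10 + 1·x (degree < 2) with m(α_i) = c_i for every i, so c is indeed a codeword.


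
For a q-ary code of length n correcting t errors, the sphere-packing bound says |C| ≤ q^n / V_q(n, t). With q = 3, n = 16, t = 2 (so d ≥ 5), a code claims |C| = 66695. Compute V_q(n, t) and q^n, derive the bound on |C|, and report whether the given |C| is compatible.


V_q(n, t) = 513, q^n = 43046721, Hamming bound = 83911, |C| = 66695 ≤ bound (satisfied).

Step 1: Compute V_q(n, t) = Σ_{j=0}^2 C(n, j) (q−1)^j.
  j = 0: C(16,0)·(2)^0 = 1·1 = 1.
  j = 1: C(16,1)·(2)^1 = 16·2 = 32.
  j = 2: C(16,2)·(2)^2 = 120·4 = 480.
  V_q(n, t) = 1 + 32 + 480 = 513.
Step 2: q^n = 3^16 = 43046721.
Step 3: Hamming bound ⌊q^n / V_q(n,t)⌋ = ⌊43046721/513⌋ = 83911.
Step 4: Compare |C| = 66695 to 83911: satisfied.
The claimed |C| lies below the Hamming bound.


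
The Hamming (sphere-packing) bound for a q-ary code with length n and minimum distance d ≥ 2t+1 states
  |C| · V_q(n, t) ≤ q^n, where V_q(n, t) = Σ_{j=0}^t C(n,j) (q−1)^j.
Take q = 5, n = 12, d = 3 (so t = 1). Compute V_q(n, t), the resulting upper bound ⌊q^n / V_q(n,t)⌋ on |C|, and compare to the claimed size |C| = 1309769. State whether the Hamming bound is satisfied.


V_q(n, t) = 49, q^n = 244140625, Hamming bound = 4982461, |C| = 1309769 ≤ bound (satisfied).

Step 1: Compute V_q(n, t) = Σ_{j=0}^1 C(n, j) (q−1)^j.
  j = 0: C(12,0)·(4)^0 = 1·1 = 1.
  j = 1: C(12,1)·(4)^1 = 12·4 = 48.
  V_q(n, t) = 1 + 48 = 49.
Step 2: q^n = 5^12 = 244140625.
Step 3: Hamming bound ⌊q^n / V_q(n,t)⌋ = ⌊244140625/49⌋ = 4982461.
Step 4: Compare |C| = 1309769 to 4982461: satisfied.
The claimed |C| lies below the Hamming bound.


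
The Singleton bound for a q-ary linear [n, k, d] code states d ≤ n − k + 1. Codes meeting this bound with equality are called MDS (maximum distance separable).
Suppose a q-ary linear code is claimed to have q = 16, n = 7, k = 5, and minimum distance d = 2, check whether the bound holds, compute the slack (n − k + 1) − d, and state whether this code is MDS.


Singleton RHS = n − k + 1 = 3, slack = 1, bound satisfied, not MDS.

Singleton bound: d ≤ n − k + 1.
Here n = 7, k = 5, so n − k + 1 = 3.
Given d = 2, check d ≤ 3: YES.
Slack = (n − k + 1) − d = 1.
The code is NOT MDS (slack = 1 > 0).
Description: the claimed parameters are [7, 5, 2]_16; such a code would be non-MDS.
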